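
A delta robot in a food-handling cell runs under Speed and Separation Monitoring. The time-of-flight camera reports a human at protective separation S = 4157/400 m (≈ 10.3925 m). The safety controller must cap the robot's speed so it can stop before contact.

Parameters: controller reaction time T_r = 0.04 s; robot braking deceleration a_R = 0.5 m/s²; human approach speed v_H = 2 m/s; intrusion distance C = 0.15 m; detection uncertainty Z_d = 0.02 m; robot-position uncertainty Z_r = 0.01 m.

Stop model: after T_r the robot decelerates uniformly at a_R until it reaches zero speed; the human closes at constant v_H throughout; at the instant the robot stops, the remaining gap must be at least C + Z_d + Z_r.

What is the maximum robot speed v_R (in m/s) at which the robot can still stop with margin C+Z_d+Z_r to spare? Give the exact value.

v_R_max = 7/4 m/s = 1.7500 m/s

collect terms ⇒ (1)·v_R² + (101/25)·v_R + (-4053/400) = 0
  disc = (101/25)² − 4·(1)·(-4053/400) = 142129/2500 ; √disc = 377/50
  v_R = (−(101/25) + 377/50) / (2·(1)) = 7/4 m/s
check:
braking lasts T_s = (7/4)/(1/2) = 3.5000 s
robot covers v_R·T_r = 1.7500·0.0400 = 0.0700 m before braking
braking distance = 1.7500²/(2·0.5000) = 3.0625 m
human closes 2.0000·3.5400 = 7.0800 m
margins: 0.1500+0.0200+0.0100 = 0.1800 m
sum ≈ 0.0700+3.0625+7.0800+0.1800 ≈ 10.3925 m = S ✓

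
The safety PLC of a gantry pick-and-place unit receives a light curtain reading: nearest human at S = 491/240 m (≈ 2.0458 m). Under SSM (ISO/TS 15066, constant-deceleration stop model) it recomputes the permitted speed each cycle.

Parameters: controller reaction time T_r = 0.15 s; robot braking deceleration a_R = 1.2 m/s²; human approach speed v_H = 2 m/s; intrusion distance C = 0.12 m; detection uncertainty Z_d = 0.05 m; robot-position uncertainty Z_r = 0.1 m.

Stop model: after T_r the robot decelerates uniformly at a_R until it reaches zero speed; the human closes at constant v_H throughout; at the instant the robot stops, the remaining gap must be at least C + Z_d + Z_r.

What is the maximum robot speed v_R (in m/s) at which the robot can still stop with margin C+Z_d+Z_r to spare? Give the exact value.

v_R_max = 7/10 m/s = 0.7000 m/s

quadratic (5/12)·v² + (109/60)·v + (-1771/1200) = 0
  disc = (109/60)² − 4·(5/12)·(-1771/1200) = 144/25 ; √disc = 12/5
  v_R = (−(109/60) + 12/5) / (2·(5/12)) = 7/10 m/s
check:
stop time T_s = (7/10)/(6/5) = 0.5833 s
robot in T_r: 0.7000·0.1500 = 0.1050 m
robot covers 0.7000·0.5833 − ½·1.2000·0.5833² = 0.2042 m while stopping
human closes 2.0000·0.7333 = 1.4667 m
margins: 0.1200+0.0500+0.1000 = 0.2700 m
sum ≈ 0.1050+0.2042+1.4667+0.2700 ≈ 2.0458 m = S ✓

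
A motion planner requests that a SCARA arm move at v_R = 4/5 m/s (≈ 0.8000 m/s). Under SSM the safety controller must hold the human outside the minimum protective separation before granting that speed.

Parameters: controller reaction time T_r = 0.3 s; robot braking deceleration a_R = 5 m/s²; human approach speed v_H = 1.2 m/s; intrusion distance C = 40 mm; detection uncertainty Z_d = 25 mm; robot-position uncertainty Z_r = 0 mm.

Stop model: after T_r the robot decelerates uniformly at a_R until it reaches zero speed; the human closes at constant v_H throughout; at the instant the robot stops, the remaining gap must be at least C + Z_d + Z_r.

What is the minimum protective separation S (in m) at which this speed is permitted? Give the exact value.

S_min = 921/1000 m = 0.9210 m

braking lasts T_s = (4/5)/5 = 0.1600 s
robot covers v_R·T_r = 0.8000·0.3000 = 0.2400 m before braking
robot covers 0.8000·0.1600 − ½·5.0000·0.1600² = 0.0640 m while stopping
person approaches 1.2000·(0.3000+0.1600) = 0.5520 m
C+Z_d+Z_r = 0.0400+0.0250+0.0000 = 0.0650 m
S_min ≈ 0.2400+0.0640+0.5520+0.0650  ⇒  S_min = 921/1000 m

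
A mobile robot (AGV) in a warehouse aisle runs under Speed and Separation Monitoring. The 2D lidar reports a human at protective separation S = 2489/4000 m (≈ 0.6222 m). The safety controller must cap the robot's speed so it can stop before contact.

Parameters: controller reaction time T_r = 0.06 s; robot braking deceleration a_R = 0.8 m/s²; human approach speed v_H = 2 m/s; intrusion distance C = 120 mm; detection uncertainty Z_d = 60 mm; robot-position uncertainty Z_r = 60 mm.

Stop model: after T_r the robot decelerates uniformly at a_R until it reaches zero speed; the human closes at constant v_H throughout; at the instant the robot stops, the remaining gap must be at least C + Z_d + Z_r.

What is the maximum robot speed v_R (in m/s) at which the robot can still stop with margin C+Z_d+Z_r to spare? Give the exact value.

at the boundary: (5/8)·v² + (64/25)·v + (-1049/4000) = 0
  disc = (64/25)² − 4·(5/8)·(-1049/4000) = 288369/40000 ; √disc = 537/200
  v_R = (−(64/25) + 537/200) / (2·(5/8)) = 1/10 m/s
check:
stop time T_s = (1/10)/(4/5) = 0.1250 s
reaction-phase robot travel = 0.1000·0.0600 = 0.0060 m
robot under decel: 0.1000²/(2·0.8000) = 0.0063 m
human over T_r+T_s: 2.0000·(0.0600+0.1250) = 0.3700 m
C+Z_d+Z_r = 0.1200+0.0600+0.0600 = 0.2400 m
sum ≈ 0.0060+0.0063+0.3700+0.2400 ≈ 0.6222 m = S ✓

v_R_max = 1/10 m/s = 0.1000 m/s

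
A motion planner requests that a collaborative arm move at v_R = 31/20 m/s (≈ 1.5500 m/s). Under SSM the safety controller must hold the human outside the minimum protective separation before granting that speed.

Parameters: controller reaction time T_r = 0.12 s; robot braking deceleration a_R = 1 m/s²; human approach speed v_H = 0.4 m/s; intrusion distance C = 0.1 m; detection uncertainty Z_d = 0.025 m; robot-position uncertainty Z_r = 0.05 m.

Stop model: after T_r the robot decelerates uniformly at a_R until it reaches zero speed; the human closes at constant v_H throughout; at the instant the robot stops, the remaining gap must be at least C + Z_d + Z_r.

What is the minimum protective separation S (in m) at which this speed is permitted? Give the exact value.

T_s = v_R/a_R = (31/20)/1 = 1.5500 s
reaction-phase robot travel = 1.5500·0.1200 = 0.1860 m
robot covers 1.5500·1.5500 − ½·1.0000·1.5500² = 1.2012 m while stopping
person approaches 0.4000·(0.1200+1.5500) = 0.6680 m
margins: 0.1000+0.0250+0.0500 = 0.1750 m
S_min ≈ 0.1860+1.2012+0.6680+0.1750  ⇒  S_min = 8921/4000 m

S_min = 8921/4000 m = 2.2302 m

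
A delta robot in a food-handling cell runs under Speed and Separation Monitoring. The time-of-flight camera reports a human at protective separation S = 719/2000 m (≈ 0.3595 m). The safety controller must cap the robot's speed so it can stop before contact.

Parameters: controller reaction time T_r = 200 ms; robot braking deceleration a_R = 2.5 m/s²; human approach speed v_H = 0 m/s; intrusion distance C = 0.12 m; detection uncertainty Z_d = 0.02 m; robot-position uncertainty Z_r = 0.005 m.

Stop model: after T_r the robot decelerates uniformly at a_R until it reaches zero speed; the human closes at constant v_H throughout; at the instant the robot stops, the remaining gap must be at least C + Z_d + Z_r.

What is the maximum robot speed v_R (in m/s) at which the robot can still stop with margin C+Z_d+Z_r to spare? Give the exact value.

v_R_max = 13/20 m/s = 0.6500 m/s

quadratic (1/5)·v² + (1/5)·v + (-429/2000) = 0
  disc = (1/5)² − 4·(1/5)·(-429/2000) = 529/2500 ; √disc = 23/50
  v_R = (−(1/5) + 23/50) / (2·(1/5)) = 13/20 m/s
check:
T_s = v_R/a_R = (13/20)/(5/2) = 0.2600 s
robot in T_r: 0.6500·0.2000 = 0.1300 m
robot under decel: 0.6500²/(2·2.5000) = 0.0845 m
person approaches 0.0000·(0.2000+0.2600) = 0.0000 m
C+Z_d+Z_r = 0.1200+0.0200+0.0050 = 0.1450 m
sum ≈ 0.1300+0.0845+0.0000+0.1450 ≈ 0.3595 m = S ✓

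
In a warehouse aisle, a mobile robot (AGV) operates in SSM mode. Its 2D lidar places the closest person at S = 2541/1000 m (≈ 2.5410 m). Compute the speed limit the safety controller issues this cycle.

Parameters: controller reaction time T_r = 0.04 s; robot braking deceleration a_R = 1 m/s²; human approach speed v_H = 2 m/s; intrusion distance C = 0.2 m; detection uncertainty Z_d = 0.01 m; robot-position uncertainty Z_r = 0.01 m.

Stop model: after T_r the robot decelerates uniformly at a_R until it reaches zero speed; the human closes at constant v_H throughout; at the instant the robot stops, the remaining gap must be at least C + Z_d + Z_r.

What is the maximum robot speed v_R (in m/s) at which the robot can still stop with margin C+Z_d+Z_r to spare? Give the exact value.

v_R_max = 9/10 m/s = 0.9000 m/s

at the boundary: (1/2)·v² + (51/25)·v + (-2241/1000) = 0
  disc = (51/25)² − 4·(1/2)·(-2241/1000) = 21609/2500 ; √disc = 147/50
  v_R = (−(51/25) + 147/50) / (2·(1/2)) = 9/10 m/s
check:
stop time T_s = (9/10)/1 = 0.9000 s
robot in T_r: 0.9000·0.0400 = 0.0360 m
braking distance = 0.9000²/(2·1.0000) = 0.4050 m
person approaches 2.0000·(0.0400+0.9000) = 1.8800 m
C+Z_d+Z_r = 0.2000+0.0100+0.0100 = 0.2200 m
sum ≈ 0.0360+0.4050+1.8800+0.2200 ≈ 2.5410 m = S ✓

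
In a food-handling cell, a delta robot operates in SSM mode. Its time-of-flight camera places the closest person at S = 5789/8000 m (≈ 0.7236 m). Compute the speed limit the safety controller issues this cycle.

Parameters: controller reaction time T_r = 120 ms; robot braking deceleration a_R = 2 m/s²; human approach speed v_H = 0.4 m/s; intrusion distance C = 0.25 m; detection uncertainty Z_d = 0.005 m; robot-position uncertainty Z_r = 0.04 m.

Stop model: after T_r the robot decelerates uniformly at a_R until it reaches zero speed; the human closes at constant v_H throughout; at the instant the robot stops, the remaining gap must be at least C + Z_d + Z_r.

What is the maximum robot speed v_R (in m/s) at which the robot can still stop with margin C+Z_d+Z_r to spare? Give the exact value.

at the boundary: (1/4)·v² + (8/25)·v + (-609/1600) = 0
  disc = (8/25)² − 4·(1/4)·(-609/1600) = 19321/40000 ; √disc = 139/200
  v_R = (−(8/25) + 139/200) / (2·(1/4)) = 3/4 m/s
check:
braking lasts T_s = (3/4)/2 = 0.3750 s
robot in T_r: 0.7500·0.1200 = 0.0900 m
robot under decel: 0.7500²/(2·2.0000) = 0.1406 m
human closes 0.4000·0.4950 = 0.1980 m
margins: 0.2500+0.0050+0.0400 = 0.2950 m
sum ≈ 0.0900+0.1406+0.1980+0.2950 ≈ 0.7236 m = S ✓

v_R_max = 3/4 m/s = 0.7500 m/s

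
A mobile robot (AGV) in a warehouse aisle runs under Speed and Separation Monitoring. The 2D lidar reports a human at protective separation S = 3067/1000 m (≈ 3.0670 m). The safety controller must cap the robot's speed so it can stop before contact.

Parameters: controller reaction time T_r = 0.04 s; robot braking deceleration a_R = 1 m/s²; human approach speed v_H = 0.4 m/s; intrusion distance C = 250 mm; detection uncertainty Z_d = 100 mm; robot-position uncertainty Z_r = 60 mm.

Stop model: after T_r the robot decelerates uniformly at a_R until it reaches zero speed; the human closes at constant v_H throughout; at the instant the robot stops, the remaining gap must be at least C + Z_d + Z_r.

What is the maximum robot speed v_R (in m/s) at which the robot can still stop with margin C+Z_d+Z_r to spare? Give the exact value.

v_R_max = 19/10 m/s = 1.9000 m/s

quadratic (1/2)·v² + (11/25)·v + (-2641/1000) = 0
  disc = (11/25)² − 4·(1/2)·(-2641/1000) = 13689/2500 ; √disc = 117/50
  v_R = (−(11/25) + 117/50) / (2·(1/2)) = 19/10 m/s
check:
braking lasts T_s = (19/10)/1 = 1.9000 s
robot in T_r: 1.9000·0.0400 = 0.0760 m
robot covers 1.9000·1.9000 − ½·1.0000·1.9000² = 1.8050 m while stopping
human closes 0.4000·1.9400 = 0.7760 m
C+Z_d+Z_r = 0.2500+0.1000+0.0600 = 0.4100 m
sum ≈ 0.0760+1.8050+0.7760+0.4100 ≈ 3.0670 m = S ✓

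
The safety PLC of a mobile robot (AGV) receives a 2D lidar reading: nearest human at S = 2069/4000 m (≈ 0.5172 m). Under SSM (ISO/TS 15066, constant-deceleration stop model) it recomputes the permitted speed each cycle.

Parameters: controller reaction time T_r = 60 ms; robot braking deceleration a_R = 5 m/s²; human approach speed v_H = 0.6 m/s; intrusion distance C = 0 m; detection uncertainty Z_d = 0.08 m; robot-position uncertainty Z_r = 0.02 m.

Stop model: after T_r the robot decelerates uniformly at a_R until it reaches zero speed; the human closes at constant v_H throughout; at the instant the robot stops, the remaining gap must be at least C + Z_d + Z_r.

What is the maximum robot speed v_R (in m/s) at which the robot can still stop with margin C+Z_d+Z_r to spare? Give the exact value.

v_R_max = 5/4 m/s = 1.2500 m/s

at the boundary: (1/10)·v² + (9/50)·v + (-61/160) = 0
  disc = (9/50)² − 4·(1/10)·(-61/160) = 1849/10000 ; √disc = 43/100
  v_R = (−(9/50) + 43/100) / (2·(1/10)) = 5/4 m/s
check:
stop time T_s = (5/4)/5 = 0.2500 s
robot in T_r: 1.2500·0.0600 = 0.0750 m
robot under decel: 1.2500²/(2·5.0000) = 0.1562 m
human over T_r+T_s: 0.6000·(0.0600+0.2500) = 0.1860 m
margins: 0.0000+0.0800+0.0200 = 0.1000 m
sum ≈ 0.0750+0.1562+0.1860+0.1000 ≈ 0.5172 m = S ✓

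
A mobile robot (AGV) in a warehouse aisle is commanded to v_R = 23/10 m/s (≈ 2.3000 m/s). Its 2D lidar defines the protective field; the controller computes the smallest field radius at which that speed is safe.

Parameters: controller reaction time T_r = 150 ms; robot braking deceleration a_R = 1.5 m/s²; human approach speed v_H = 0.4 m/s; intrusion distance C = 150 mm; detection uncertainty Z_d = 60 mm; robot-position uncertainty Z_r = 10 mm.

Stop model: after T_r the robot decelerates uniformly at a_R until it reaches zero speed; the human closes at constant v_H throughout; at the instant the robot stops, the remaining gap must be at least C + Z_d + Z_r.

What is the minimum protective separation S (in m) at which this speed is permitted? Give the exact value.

T_s = v_R/a_R = (23/10)/(3/2) = 1.5333 s
robot in T_r: 2.3000·0.1500 = 0.3450 m
robot covers 2.3000·1.5333 − ½·1.5000·1.5333² = 1.7633 m while stopping
human over T_r+T_s: 0.4000·(0.1500+1.5333) = 0.6733 m
C+Z_d+Z_r = 0.1500+0.0600+0.0100 = 0.2200 m
S_min ≈ 0.3450+1.7633+0.6733+0.2200  ⇒  S_min = 1801/600 m

S_min = 1801/600 m = 3.0017 m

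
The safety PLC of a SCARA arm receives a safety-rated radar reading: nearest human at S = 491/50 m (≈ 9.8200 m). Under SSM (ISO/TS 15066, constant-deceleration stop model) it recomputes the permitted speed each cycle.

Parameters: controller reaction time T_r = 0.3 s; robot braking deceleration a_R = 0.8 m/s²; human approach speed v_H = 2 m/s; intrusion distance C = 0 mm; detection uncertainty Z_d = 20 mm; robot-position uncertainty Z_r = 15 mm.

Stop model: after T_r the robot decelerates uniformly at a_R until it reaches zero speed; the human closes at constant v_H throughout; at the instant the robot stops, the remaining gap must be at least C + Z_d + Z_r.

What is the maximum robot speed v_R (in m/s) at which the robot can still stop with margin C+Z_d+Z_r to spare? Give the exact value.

collect terms ⇒ (5/8)·v_R² + (14/5)·v_R + (-1837/200) = 0
  disc = (14/5)² − 4·(5/8)·(-1837/200) = 12321/400 ; √disc = 111/20
  v_R = (−(14/5) + 111/20) / (2·(5/8)) = 11/5 m/s
check:
T_s = v_R/a_R = (11/5)/(4/5) = 2.7500 s
robot covers v_R·T_r = 2.2000·0.3000 = 0.6600 m before braking
robot under decel: 2.2000²/(2·0.8000) = 3.0250 m
human closes 2.0000·3.0500 = 6.1000 m
margins: 0.0000+0.0200+0.0150 = 0.0350 m
sum ≈ 0.6600+3.0250+6.1000+0.0350 ≈ 9.8200 m = S ✓

v_R_max = 11/5 m/s = 2.2000 m/s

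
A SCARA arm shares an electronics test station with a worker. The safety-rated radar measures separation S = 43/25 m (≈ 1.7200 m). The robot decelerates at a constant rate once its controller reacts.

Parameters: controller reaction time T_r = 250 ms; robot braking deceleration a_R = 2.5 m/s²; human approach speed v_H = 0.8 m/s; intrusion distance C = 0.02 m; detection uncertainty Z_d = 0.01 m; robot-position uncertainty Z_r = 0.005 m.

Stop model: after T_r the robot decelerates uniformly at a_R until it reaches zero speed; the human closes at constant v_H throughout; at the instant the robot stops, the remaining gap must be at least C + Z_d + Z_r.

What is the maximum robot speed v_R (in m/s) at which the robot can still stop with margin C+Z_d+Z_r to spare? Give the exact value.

v_R_max = 33/20 m/s = 1.6500 m/s

at the boundary: (1/5)·v² + (57/100)·v + (-297/200) = 0
  disc = (57/100)² − 4·(1/5)·(-297/200) = 15129/10000 ; √disc = 123/100
  v_R = (−(57/100) + 123/100) / (2·(1/5)) = 33/20 m/s
check:
braking lasts T_s = (33/20)/(5/2) = 0.6600 s
robot in T_r: 1.6500·0.2500 = 0.4125 m
robot covers 1.6500·0.6600 − ½·2.5000·0.6600² = 0.5445 m while stopping
human closes 0.8000·0.9100 = 0.7280 m
margins: 0.0200+0.0100+0.0050 = 0.0350 m
sum ≈ 0.4125+0.5445+0.7280+0.0350 ≈ 1.7200 m = S ✓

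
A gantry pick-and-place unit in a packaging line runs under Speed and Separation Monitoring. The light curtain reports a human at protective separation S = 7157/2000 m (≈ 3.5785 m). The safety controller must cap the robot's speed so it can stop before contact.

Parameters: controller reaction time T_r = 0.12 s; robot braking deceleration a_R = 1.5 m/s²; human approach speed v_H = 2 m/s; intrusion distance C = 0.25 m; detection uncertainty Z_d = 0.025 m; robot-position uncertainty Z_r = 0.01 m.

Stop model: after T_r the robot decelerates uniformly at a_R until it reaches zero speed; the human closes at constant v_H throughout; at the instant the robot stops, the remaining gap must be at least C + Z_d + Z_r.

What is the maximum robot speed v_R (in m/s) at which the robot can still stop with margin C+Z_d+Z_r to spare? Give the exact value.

v_R_max = 31/20 m/s = 1.5500 m/s

quadratic (1/3)·v² + (109/75)·v + (-6107/2000) = 0
  disc = (109/75)² − 4·(1/3)·(-6107/2000) = 139129/22500 ; √disc = 373/150
  v_R = (−(109/75) + 373/150) / (2·(1/3)) = 31/20 m/s
check:
T_s = v_R/a_R = (31/20)/(3/2) = 1.0333 s
robot covers v_R·T_r = 1.5500·0.1200 = 0.1860 m before braking
braking distance = 1.5500²/(2·1.5000) = 0.8008 m
human over T_r+T_s: 2.0000·(0.1200+1.0333) = 2.3067 m
C+Z_d+Z_r = 0.2500+0.0250+0.0100 = 0.2850 m
sum ≈ 0.1860+0.8008+2.3067+0.2850 ≈ 3.5785 m = S ✓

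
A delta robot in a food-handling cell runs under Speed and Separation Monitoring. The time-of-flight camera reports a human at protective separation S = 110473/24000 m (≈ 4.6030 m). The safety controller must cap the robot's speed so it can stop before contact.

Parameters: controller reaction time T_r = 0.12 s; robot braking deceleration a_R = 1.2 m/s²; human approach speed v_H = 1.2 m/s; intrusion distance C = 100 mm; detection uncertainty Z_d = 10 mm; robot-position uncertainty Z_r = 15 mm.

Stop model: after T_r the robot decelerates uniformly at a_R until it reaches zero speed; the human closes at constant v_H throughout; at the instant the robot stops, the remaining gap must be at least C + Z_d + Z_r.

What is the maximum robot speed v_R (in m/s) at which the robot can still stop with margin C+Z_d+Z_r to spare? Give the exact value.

quadratic (5/12)·v² + (28/25)·v + (-104017/24000) = 0
  disc = (28/25)² − 4·(5/12)·(-104017/24000) = 3052009/360000 ; √disc = 1747/600
  v_R = (−(28/25) + 1747/600) / (2·(5/12)) = 43/20 m/s
check:
T_s = v_R/a_R = (43/20)/(6/5) = 1.7917 s
reaction-phase robot travel = 2.1500·0.1200 = 0.2580 m
robot covers 2.1500·1.7917 − ½·1.2000·1.7917² = 1.9260 m while stopping
person approaches 1.2000·(0.1200+1.7917) = 2.2940 m
C+Z_d+Z_r = 0.1000+0.0100+0.0150 = 0.1250 m
sum ≈ 0.2580+1.9260+2.2940+0.1250 ≈ 4.6030 m = S ✓

v_R_max = 43/20 m/s = 2.1500 m/s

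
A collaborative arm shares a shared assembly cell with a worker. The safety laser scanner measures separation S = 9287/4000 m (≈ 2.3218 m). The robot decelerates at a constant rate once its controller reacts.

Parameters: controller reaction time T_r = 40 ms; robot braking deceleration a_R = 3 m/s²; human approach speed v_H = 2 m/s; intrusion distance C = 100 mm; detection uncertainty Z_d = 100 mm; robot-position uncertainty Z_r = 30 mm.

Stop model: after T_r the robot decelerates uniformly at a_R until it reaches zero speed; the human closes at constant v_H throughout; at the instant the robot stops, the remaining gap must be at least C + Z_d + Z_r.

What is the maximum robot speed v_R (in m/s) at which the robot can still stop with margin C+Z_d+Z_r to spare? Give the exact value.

quadratic (1/6)·v² + (53/75)·v + (-8047/4000) = 0
  disc = (53/75)² − 4·(1/6)·(-8047/4000) = 165649/90000 ; √disc = 407/300
  v_R = (−(53/75) + 407/300) / (2·(1/6)) = 39/20 m/s
check:
stop time T_s = (39/20)/3 = 0.6500 s
robot in T_r: 1.9500·0.0400 = 0.0780 m
robot covers 1.9500·0.6500 − ½·3.0000·0.6500² = 0.6338 m while stopping
human over T_r+T_s: 2.0000·(0.0400+0.6500) = 1.3800 m
C+Z_d+Z_r = 0.1000+0.1000+0.0300 = 0.2300 m
sum ≈ 0.0780+0.6338+1.3800+0.2300 ≈ 2.3218 m = S ✓

v_R_max = 39/20 m/s = 1.9500 m/s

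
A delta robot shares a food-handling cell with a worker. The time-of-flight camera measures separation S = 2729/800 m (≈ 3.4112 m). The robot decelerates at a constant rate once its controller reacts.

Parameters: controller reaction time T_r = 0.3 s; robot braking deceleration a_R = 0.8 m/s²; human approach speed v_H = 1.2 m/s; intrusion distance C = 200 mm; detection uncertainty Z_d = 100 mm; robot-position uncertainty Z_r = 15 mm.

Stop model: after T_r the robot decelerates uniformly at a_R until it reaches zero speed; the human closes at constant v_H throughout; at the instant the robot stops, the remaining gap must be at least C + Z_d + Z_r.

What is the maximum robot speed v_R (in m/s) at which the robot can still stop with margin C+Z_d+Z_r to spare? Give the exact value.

v_R_max = 11/10 m/s = 1.1000 m/s

collect terms ⇒ (5/8)·v_R² + (9/5)·v_R + (-2189/800) = 0
  disc = (9/5)² − 4·(5/8)·(-2189/800) = 16129/1600 ; √disc = 127/40
  v_R = (−(9/5) + 127/40) / (2·(5/8)) = 11/10 m/s
check:
stop time T_s = (11/10)/(4/5) = 1.3750 s
robot in T_r: 1.1000·0.3000 = 0.3300 m
robot under decel: 1.1000²/(2·0.8000) = 0.7562 m
human closes 1.2000·1.6750 = 2.0100 m
residual clearance needed = 0.2000+0.1000+0.0150 = 0.3150 m
sum ≈ 0.3300+0.7562+2.0100+0.3150 ≈ 3.4112 m = S ✓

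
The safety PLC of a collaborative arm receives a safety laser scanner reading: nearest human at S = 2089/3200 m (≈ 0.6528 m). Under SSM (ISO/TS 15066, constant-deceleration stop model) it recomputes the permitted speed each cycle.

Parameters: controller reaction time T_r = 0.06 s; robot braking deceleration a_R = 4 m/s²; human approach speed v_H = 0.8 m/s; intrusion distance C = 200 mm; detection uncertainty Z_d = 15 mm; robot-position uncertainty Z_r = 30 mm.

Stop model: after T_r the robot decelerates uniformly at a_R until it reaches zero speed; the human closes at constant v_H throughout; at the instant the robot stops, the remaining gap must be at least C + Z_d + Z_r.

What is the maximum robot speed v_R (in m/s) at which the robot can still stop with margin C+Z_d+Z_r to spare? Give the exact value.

quadratic (1/8)·v² + (13/50)·v + (-5757/16000) = 0
  disc = (13/50)² − 4·(1/8)·(-5757/16000) = 39601/160000 ; √disc = 199/400
  v_R = (−(13/50) + 199/400) / (2·(1/8)) = 19/20 m/s
check:
stop time T_s = (19/20)/4 = 0.2375 s
robot covers v_R·T_r = 0.9500·0.0600 = 0.0570 m before braking
robot under decel: 0.9500²/(2·4.0000) = 0.1128 m
human over T_r+T_s: 0.8000·(0.0600+0.2375) = 0.2380 m
margins: 0.2000+0.0150+0.0300 = 0.2450 m
sum ≈ 0.0570+0.1128+0.2380+0.2450 ≈ 0.6528 m = S ✓

v_R_max = 19/20 m/s = 0.9500 m/s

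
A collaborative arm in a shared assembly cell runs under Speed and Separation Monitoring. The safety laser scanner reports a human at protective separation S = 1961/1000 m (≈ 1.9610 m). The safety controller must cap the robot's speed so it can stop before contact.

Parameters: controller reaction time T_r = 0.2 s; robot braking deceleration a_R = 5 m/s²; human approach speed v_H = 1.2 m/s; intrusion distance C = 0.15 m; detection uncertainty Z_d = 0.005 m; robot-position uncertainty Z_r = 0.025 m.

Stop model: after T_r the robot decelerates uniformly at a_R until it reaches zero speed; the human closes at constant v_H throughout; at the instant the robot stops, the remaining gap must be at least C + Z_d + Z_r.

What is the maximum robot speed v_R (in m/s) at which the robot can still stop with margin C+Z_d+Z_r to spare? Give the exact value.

at the boundary: (1/10)·v² + (11/25)·v + (-1541/1000) = 0
  disc = (11/25)² − 4·(1/10)·(-1541/1000) = 81/100 ; √disc = 9/10
  v_R = (−(11/25) + 9/10) / (2·(1/10)) = 23/10 m/s
check:
stop time T_s = (23/10)/5 = 0.4600 s
robot covers v_R·T_r = 2.3000·0.2000 = 0.4600 m before braking
braking distance = 2.3000²/(2·5.0000) = 0.5290 m
human closes 1.2000·0.6600 = 0.7920 m
residual clearance needed = 0.1500+0.0050+0.0250 = 0.1800 m
sum ≈ 0.4600+0.5290+0.7920+0.1800 ≈ 1.9610 m = S ✓

v_R_max = 23/10 m/s = 2.3000 m/s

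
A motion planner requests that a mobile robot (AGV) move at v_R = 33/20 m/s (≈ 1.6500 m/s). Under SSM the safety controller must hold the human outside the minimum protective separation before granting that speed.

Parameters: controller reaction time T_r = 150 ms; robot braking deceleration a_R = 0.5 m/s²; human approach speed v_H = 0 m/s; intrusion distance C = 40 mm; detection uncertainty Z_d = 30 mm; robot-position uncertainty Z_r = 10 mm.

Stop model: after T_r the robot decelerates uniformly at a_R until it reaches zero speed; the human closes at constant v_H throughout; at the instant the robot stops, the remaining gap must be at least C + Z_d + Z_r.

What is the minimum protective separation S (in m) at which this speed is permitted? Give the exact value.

S_min = 61/20 m = 3.0500 m

T_s = v_R/a_R = (33/20)/(1/2) = 3.3000 s
reaction-phase robot travel = 1.6500·0.1500 = 0.2475 m
robot covers 1.6500·3.3000 − ½·0.5000·3.3000² = 2.7225 m while stopping
person approaches 0.0000·(0.1500+3.3000) = 0.0000 m
margins: 0.0400+0.0300+0.0100 = 0.0800 m
S_min ≈ 0.2475+2.7225+0.0000+0.0800  ⇒  S_min = 61/20 m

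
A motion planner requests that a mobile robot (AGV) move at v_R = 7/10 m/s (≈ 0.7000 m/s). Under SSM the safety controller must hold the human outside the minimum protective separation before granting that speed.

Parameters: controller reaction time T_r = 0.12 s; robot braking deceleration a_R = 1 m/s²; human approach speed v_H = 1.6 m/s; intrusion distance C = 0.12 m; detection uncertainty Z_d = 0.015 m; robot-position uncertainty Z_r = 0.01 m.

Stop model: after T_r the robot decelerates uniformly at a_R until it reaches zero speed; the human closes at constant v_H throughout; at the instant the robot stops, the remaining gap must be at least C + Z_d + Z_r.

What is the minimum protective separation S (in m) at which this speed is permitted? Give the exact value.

braking lasts T_s = (7/10)/1 = 0.7000 s
robot covers v_R·T_r = 0.7000·0.1200 = 0.0840 m before braking
robot under decel: 0.7000²/(2·1.0000) = 0.2450 m
person approaches 1.6000·(0.1200+0.7000) = 1.3120 m
C+Z_d+Z_r = 0.1200+0.0150+0.0100 = 0.1450 m
S_min ≈ 0.0840+0.2450+1.3120+0.1450  ⇒  S_min = 893/500 m

S_min = 893/500 m = 1.7860 m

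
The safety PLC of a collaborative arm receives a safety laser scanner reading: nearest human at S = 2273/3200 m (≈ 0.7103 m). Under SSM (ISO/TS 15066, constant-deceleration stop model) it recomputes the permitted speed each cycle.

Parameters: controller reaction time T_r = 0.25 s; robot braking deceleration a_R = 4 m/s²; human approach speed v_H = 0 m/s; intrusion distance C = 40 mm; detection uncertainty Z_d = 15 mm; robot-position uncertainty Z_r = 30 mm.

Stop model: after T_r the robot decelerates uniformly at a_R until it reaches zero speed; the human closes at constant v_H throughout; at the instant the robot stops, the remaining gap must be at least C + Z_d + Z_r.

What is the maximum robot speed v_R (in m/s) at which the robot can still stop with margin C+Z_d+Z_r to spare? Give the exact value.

collect terms ⇒ (1/8)·v_R² + (1/4)·v_R + (-2001/3200) = 0
  disc = (1/4)² − 4·(1/8)·(-2001/3200) = 2401/6400 ; √disc = 49/80
  v_R = (−(1/4) + 49/80) / (2·(1/8)) = 29/20 m/s
check:
T_s = v_R/a_R = (29/20)/4 = 0.3625 s
reaction-phase robot travel = 1.4500·0.2500 = 0.3625 m
robot covers 1.4500·0.3625 − ½·4.0000·0.3625² = 0.2628 m while stopping
person approaches 0.0000·(0.2500+0.3625) = 0.0000 m
margins: 0.0400+0.0150+0.0300 = 0.0850 m
sum ≈ 0.3625+0.2628+0.0000+0.0850 ≈ 0.7103 m = S ✓

v_R_max = 29/20 m/s = 1.4500 m/s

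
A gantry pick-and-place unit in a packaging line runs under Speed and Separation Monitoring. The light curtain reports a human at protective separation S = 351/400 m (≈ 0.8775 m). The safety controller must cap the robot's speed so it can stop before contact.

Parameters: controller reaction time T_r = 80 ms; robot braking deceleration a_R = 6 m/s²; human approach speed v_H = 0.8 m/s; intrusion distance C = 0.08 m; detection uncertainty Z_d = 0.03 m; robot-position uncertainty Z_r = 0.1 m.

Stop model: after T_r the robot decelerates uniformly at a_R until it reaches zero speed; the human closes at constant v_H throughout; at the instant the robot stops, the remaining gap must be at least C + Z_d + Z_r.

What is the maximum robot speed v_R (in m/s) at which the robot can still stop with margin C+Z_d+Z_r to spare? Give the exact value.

v_R_max = 17/10 m/s = 1.7000 m/s

at the boundary: (1/12)·v² + (16/75)·v + (-1207/2000) = 0
  disc = (16/75)² − 4·(1/12)·(-1207/2000) = 22201/90000 ; √disc = 149/300
  v_R = (−(16/75) + 149/300) / (2·(1/12)) = 17/10 m/s
check:
braking lasts T_s = (17/10)/6 = 0.2833 s
robot in T_r: 1.7000·0.0800 = 0.1360 m
robot under decel: 1.7000²/(2·6.0000) = 0.2408 m
person approaches 0.8000·(0.0800+0.2833) = 0.2907 m
margins: 0.0800+0.0300+0.1000 = 0.2100 m
sum ≈ 0.1360+0.2408+0.2907+0.2100 ≈ 0.8775 m = S ✓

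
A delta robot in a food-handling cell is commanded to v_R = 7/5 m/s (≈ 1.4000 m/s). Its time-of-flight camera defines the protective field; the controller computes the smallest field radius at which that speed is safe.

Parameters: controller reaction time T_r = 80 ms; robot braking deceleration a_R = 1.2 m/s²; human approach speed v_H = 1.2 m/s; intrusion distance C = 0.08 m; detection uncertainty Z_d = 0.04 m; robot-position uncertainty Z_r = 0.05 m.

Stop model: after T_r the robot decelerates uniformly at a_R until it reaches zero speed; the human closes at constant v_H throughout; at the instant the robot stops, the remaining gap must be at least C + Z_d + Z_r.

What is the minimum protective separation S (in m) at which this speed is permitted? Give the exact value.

S_min = 973/375 m = 2.5947 m

braking lasts T_s = (7/5)/(6/5) = 1.1667 s
robot covers v_R·T_r = 1.4000·0.0800 = 0.1120 m before braking
braking distance = 1.4000²/(2·1.2000) = 0.8167 m
human closes 1.2000·1.2467 = 1.4960 m
residual clearance needed = 0.0800+0.0400+0.0500 = 0.1700 m
S_min ≈ 0.1120+0.8167+1.4960+0.1700  ⇒  S_min = 973/375 m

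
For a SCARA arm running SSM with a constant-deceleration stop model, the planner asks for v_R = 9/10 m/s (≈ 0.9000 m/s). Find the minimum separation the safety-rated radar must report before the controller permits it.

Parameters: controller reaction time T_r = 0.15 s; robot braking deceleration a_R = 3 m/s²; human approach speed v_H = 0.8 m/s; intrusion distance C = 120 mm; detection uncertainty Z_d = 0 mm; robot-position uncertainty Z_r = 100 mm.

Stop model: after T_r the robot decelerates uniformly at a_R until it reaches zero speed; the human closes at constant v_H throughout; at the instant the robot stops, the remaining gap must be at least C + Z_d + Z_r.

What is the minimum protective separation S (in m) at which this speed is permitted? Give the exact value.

S_min = 17/20 m = 0.8500 m

T_s = v_R/a_R = (9/10)/3 = 0.3000 s
robot in T_r: 0.9000·0.1500 = 0.1350 m
robot covers 0.9000·0.3000 − ½·3.0000·0.3000² = 0.1350 m while stopping
human over T_r+T_s: 0.8000·(0.1500+0.3000) = 0.3600 m
C+Z_d+Z_r = 0.1200+0.0000+0.1000 = 0.2200 m
S_min ≈ 0.1350+0.1350+0.3600+0.2200  ⇒  S_min = 17/20 m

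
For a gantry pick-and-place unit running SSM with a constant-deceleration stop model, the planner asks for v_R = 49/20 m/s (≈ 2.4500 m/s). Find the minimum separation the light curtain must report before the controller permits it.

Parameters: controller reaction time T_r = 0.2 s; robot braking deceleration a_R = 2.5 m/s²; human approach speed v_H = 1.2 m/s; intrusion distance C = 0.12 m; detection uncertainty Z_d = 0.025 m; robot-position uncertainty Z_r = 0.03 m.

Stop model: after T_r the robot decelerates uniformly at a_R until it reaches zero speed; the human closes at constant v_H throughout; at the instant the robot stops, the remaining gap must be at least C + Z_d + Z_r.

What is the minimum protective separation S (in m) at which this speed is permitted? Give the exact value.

S_min = 6563/2000 m = 3.2815 m

stop time T_s = (49/20)/(5/2) = 0.9800 s
reaction-phase robot travel = 2.4500·0.2000 = 0.4900 m
robot under decel: 2.4500²/(2·2.5000) = 1.2005 m
human over T_r+T_s: 1.2000·(0.2000+0.9800) = 1.4160 m
margins: 0.1200+0.0250+0.0300 = 0.1750 m
S_min ≈ 0.4900+1.2005+1.4160+0.1750  ⇒  S_min = 6563/2000 m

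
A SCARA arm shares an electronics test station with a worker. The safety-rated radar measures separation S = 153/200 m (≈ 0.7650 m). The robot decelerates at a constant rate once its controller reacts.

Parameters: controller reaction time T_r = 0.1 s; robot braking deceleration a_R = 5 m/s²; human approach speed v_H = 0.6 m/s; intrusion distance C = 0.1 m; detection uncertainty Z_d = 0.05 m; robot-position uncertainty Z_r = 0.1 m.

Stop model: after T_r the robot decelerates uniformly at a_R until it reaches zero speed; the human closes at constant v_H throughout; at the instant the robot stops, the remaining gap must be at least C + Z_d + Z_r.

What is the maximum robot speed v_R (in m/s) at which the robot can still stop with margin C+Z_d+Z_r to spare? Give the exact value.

collect terms ⇒ (1/10)·v_R² + (11/50)·v_R + (-91/200) = 0
  disc = (11/50)² − 4·(1/10)·(-91/200) = 144/625 ; √disc = 12/25
  v_R = (−(11/50) + 12/25) / (2·(1/10)) = 13/10 m/s
check:
braking lasts T_s = (13/10)/5 = 0.2600 s
robot in T_r: 1.3000·0.1000 = 0.1300 m
braking distance = 1.3000²/(2·5.0000) = 0.1690 m
human closes 0.6000·0.3600 = 0.2160 m
C+Z_d+Z_r = 0.1000+0.0500+0.1000 = 0.2500 m
sum ≈ 0.1300+0.1690+0.2160+0.2500 ≈ 0.7650 m = S ✓

v_R_max = 13/10 m/s = 1.3000 m/s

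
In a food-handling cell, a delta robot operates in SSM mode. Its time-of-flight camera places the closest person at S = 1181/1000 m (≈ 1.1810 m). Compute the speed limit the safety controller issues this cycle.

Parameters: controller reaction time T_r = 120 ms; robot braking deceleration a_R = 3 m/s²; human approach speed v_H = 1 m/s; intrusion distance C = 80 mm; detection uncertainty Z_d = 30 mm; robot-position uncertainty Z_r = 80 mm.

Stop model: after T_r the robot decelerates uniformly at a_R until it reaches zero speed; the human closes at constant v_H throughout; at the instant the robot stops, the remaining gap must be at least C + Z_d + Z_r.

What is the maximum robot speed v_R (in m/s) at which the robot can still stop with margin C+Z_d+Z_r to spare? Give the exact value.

v_R_max = 13/10 m/s = 1.3000 m/s

at the boundary: (1/6)·v² + (34/75)·v + (-871/1000) = 0
  disc = (34/75)² − 4·(1/6)·(-871/1000) = 17689/22500 ; √disc = 133/150
  v_R = (−(34/75) + 133/150) / (2·(1/6)) = 13/10 m/s
check:
stop time T_s = (13/10)/3 = 0.4333 s
robot covers v_R·T_r = 1.3000·0.1200 = 0.1560 m before braking
robot covers 1.3000·0.4333 − ½·3.0000·0.4333² = 0.2817 m while stopping
human over T_r+T_s: 1.0000·(0.1200+0.4333) = 0.5533 m
residual clearance needed = 0.0800+0.0300+0.0800 = 0.1900 m
sum ≈ 0.1560+0.2817+0.5533+0.1900 ≈ 1.1810 m = S ✓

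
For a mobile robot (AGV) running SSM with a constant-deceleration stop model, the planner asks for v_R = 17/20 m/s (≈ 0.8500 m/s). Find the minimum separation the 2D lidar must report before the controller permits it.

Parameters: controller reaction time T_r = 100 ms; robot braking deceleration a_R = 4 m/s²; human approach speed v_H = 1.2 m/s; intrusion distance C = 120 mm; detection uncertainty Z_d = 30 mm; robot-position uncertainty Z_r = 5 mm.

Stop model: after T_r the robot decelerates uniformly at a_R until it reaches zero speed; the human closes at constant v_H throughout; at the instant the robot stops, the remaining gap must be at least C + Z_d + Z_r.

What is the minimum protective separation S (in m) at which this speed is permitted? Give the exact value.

S_min = 2257/3200 m = 0.7053 m

T_s = v_R/a_R = (17/20)/4 = 0.2125 s
robot covers v_R·T_r = 0.8500·0.1000 = 0.0850 m before braking
robot under decel: 0.8500²/(2·4.0000) = 0.0903 m
human closes 1.2000·0.3125 = 0.3750 m
C+Z_d+Z_r = 0.1200+0.0300+0.0050 = 0.1550 m
S_min ≈ 0.0850+0.0903+0.3750+0.1550  ⇒  S_min = 2257/3200 m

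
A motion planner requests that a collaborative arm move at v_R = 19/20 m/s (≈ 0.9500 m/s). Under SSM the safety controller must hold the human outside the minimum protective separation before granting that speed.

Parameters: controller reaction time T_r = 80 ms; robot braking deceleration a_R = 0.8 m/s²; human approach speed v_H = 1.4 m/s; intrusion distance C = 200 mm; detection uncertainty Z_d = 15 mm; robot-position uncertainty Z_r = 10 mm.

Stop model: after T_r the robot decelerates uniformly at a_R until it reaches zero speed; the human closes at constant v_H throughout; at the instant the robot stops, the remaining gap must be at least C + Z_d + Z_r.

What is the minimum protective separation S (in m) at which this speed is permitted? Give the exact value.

S_min = 42233/16000 m = 2.6396 m

stop time T_s = (19/20)/(4/5) = 1.1875 s
reaction-phase robot travel = 0.9500·0.0800 = 0.0760 m
robot under decel: 0.9500²/(2·0.8000) = 0.5641 m
human over T_r+T_s: 1.4000·(0.0800+1.1875) = 1.7745 m
C+Z_d+Z_r = 0.2000+0.0150+0.0100 = 0.2250 m
S_min ≈ 0.0760+0.5641+1.7745+0.2250  ⇒  S_min = 42233/16000 m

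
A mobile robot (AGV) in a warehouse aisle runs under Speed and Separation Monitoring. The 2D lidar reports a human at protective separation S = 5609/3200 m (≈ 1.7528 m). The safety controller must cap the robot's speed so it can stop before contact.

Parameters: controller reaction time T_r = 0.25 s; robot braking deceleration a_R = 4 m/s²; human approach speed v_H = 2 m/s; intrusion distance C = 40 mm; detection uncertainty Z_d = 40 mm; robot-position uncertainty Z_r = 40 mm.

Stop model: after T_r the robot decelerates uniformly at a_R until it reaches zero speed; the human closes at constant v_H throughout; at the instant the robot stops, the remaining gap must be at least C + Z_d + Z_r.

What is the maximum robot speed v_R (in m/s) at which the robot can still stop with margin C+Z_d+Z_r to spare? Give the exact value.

quadratic (1/8)·v² + (3/4)·v + (-145/128) = 0
  disc = (3/4)² − 4·(1/8)·(-145/128) = 289/256 ; √disc = 17/16
  v_R = (−(3/4) + 17/16) / (2·(1/8)) = 5/4 m/s
check:
braking lasts T_s = (5/4)/4 = 0.3125 s
reaction-phase robot travel = 1.2500·0.2500 = 0.3125 m
robot covers 1.2500·0.3125 − ½·4.0000·0.3125² = 0.1953 m while stopping
person approaches 2.0000·(0.2500+0.3125) = 1.1250 m
C+Z_d+Z_r = 0.0400+0.0400+0.0400 = 0.1200 m
sum ≈ 0.3125+0.1953+1.1250+0.1200 ≈ 1.7528 m = S ✓

v_R_max = 5/4 m/s = 1.2500 m/s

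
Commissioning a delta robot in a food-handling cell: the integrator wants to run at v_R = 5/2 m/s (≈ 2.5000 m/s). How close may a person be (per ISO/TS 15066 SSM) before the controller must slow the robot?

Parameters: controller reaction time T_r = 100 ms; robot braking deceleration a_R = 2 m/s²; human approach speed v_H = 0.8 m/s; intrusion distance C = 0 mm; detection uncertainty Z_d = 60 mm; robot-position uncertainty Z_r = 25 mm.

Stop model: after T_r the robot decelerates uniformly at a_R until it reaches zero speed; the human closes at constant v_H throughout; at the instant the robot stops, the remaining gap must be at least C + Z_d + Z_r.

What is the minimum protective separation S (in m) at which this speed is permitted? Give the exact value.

T_s = v_R/a_R = (5/2)/2 = 1.2500 s
reaction-phase robot travel = 2.5000·0.1000 = 0.2500 m
braking distance = 2.5000²/(2·2.0000) = 1.5625 m
human over T_r+T_s: 0.8000·(0.1000+1.2500) = 1.0800 m
residual clearance needed = 0.0000+0.0600+0.0250 = 0.0850 m
S_min ≈ 0.2500+1.5625+1.0800+0.0850  ⇒  S_min = 1191/400 m

S_min = 1191/400 m = 2.9775 m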